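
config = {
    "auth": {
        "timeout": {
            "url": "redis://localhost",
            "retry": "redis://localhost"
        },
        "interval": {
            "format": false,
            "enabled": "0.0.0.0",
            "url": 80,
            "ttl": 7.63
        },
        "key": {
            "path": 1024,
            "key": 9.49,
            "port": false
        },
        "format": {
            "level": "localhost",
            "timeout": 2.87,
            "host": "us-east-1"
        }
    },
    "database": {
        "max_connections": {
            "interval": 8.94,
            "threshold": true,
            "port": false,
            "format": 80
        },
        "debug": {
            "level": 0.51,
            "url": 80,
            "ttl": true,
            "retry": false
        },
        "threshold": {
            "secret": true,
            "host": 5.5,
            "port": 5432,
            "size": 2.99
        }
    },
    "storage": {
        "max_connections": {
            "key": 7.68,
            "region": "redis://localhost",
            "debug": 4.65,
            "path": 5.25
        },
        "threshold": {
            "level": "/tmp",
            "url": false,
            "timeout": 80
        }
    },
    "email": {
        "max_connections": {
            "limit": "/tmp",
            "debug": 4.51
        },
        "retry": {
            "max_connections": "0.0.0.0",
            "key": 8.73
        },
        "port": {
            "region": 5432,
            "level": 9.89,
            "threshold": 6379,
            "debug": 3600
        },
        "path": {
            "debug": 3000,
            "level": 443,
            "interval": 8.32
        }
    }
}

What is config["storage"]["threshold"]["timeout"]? 80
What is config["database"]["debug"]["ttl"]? True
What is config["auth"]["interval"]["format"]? False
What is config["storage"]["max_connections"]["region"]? "redis://localhost"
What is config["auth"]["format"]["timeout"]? 2.87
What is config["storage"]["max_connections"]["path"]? 5.25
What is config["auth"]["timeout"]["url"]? "redis://localhost"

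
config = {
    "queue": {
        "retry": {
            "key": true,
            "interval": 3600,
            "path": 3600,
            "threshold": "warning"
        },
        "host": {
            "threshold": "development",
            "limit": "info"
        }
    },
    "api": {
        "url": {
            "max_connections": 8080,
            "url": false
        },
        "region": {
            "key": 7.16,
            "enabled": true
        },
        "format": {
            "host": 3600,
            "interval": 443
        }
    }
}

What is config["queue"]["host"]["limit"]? "info"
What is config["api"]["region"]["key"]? 7.16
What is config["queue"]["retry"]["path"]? 3600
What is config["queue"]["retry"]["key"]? True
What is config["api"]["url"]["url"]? False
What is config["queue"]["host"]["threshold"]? "development"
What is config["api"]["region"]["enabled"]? True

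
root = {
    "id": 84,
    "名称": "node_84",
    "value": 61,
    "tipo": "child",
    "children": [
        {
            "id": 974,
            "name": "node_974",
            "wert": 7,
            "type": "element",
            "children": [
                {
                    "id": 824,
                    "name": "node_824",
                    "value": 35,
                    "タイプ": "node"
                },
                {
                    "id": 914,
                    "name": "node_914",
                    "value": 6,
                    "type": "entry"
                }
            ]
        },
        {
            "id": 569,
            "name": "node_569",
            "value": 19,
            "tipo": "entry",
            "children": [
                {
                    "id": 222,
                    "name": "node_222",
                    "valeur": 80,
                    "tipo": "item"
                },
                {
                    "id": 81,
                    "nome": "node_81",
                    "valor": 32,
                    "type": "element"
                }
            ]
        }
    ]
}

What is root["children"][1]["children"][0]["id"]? 222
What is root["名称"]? "node_84"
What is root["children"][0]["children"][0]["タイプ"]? "node"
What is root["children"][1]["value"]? 19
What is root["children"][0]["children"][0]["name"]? "node_824"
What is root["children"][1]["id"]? 569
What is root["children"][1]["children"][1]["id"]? 81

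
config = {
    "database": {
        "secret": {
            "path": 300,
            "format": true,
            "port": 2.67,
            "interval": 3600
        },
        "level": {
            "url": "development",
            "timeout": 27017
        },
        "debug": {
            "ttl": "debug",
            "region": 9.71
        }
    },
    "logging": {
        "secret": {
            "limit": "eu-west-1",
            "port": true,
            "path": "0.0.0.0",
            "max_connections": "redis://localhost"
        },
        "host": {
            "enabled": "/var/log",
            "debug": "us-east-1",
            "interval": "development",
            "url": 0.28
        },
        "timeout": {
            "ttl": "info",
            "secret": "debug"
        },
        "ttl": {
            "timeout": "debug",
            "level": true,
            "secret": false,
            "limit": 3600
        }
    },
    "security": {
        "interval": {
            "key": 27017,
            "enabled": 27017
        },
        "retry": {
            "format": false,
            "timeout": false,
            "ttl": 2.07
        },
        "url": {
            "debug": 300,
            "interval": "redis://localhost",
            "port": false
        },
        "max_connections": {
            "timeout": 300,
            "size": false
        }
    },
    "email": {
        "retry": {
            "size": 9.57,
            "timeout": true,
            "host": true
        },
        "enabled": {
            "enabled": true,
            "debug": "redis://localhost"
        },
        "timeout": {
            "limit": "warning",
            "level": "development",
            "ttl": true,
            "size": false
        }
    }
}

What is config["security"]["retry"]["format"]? False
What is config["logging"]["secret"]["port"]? True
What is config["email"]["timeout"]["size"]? False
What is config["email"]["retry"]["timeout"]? True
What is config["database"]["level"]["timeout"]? 27017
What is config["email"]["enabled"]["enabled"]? True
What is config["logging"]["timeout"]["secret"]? "debug"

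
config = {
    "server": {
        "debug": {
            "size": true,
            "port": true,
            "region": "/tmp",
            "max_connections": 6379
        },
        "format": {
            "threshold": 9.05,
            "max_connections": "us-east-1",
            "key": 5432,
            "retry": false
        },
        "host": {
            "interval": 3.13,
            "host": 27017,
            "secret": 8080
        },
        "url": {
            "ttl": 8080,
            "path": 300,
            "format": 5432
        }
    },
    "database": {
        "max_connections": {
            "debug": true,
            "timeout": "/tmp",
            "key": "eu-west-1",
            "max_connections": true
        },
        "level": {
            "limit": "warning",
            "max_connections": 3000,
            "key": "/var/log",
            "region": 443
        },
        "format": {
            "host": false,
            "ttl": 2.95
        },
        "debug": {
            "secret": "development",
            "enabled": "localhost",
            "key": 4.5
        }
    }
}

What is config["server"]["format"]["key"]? 5432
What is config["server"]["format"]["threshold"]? 9.05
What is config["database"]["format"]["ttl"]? 2.95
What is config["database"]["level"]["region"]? 443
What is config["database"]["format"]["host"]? False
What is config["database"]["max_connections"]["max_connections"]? True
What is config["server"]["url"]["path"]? 300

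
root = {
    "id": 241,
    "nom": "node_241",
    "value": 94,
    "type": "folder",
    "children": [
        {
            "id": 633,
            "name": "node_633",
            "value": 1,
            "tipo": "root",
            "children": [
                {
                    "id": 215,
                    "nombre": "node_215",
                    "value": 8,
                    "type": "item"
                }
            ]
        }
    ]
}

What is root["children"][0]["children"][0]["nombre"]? "node_215"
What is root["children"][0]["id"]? 633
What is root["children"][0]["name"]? "node_633"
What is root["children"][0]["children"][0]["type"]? "item"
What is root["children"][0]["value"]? 1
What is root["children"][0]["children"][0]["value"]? 8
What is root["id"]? 241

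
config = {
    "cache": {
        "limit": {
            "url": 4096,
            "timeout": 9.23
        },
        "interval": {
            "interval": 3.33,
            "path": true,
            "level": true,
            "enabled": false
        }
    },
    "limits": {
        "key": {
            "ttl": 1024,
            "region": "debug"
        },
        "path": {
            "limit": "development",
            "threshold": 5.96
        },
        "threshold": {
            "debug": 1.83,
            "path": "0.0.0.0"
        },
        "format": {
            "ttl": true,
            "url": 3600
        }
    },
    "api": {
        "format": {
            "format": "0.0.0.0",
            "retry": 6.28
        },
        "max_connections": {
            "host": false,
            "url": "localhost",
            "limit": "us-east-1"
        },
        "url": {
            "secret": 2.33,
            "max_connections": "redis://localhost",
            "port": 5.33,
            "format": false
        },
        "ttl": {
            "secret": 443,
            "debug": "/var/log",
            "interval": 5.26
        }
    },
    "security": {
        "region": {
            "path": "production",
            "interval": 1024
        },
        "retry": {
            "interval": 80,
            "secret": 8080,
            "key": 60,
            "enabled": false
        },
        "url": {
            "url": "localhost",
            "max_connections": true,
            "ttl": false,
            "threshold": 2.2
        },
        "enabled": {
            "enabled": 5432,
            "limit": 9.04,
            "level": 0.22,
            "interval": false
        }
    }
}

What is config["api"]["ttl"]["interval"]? 5.26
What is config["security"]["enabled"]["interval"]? False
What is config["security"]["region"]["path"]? "production"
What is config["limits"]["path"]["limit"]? "development"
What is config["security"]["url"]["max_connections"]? True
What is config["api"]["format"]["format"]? "0.0.0.0"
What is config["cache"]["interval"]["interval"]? 3.33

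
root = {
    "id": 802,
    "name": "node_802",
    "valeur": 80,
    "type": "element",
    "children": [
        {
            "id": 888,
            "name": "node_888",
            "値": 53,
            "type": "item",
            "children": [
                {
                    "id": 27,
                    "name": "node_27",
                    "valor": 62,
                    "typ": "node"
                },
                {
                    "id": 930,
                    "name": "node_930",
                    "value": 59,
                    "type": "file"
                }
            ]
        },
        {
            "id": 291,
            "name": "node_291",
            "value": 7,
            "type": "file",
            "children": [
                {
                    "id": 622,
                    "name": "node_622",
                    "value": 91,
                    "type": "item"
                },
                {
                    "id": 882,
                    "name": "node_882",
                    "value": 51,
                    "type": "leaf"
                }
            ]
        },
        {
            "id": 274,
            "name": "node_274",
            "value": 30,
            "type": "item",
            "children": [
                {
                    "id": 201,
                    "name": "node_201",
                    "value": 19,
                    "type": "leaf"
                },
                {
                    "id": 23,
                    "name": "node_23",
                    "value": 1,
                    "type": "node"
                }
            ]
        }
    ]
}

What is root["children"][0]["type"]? "item"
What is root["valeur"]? 80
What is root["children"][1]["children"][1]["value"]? 51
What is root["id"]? 802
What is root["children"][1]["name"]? "node_291"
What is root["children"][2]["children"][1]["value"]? 1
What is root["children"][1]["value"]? 7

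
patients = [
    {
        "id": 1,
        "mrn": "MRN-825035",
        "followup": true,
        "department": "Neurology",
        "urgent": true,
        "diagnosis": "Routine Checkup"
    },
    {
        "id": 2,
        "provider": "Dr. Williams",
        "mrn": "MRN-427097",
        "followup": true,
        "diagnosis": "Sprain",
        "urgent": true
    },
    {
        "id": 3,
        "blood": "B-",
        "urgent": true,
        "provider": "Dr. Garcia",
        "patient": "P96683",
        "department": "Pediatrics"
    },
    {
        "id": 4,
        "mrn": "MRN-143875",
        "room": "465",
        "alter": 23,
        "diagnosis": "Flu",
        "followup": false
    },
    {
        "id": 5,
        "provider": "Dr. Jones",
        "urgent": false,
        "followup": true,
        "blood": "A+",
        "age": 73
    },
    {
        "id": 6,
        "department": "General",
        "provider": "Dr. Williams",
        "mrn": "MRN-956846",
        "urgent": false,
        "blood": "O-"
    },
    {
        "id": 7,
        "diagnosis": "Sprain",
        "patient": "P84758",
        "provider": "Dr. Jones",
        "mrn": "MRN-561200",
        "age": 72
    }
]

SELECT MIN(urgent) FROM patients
False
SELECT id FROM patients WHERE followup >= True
[1, 2, 5]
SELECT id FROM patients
[1, 2, 3, 4, 5, 6, 7]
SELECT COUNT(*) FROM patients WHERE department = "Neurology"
1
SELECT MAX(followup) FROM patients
True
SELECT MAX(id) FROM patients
7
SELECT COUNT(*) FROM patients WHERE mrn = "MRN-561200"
1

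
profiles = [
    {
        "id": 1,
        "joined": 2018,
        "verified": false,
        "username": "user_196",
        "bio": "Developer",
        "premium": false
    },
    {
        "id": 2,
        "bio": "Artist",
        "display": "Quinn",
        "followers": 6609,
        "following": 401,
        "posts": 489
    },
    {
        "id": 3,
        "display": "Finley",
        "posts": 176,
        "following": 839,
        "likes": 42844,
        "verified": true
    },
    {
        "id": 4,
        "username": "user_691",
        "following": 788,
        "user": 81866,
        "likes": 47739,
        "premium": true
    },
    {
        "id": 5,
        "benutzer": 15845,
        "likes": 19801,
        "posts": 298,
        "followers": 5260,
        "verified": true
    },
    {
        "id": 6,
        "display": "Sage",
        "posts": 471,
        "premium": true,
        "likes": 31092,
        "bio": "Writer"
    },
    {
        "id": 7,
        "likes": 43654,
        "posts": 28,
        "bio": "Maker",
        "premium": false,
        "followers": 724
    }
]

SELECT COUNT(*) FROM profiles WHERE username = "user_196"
1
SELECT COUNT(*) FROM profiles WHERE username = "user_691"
1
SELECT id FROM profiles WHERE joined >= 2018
[1]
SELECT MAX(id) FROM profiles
7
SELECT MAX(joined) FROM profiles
2018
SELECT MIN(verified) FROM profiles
False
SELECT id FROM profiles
[1, 2, 3, 4, 5, 6, 7]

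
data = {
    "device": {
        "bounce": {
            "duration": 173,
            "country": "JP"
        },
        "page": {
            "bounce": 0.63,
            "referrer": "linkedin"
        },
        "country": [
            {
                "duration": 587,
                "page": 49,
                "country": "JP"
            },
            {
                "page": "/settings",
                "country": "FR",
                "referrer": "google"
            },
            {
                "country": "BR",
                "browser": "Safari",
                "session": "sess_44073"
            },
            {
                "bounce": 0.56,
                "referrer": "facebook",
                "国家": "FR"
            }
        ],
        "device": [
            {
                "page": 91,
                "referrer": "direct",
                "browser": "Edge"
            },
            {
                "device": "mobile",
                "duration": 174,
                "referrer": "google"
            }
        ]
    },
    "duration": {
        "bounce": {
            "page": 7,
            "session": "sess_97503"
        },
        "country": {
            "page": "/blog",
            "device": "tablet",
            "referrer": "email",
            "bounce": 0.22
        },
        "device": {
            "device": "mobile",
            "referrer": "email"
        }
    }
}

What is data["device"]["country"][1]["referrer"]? "google"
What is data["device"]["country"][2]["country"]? "BR"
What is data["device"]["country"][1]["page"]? "/settings"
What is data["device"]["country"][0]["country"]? "JP"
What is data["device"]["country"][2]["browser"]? "Safari"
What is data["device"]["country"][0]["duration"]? 587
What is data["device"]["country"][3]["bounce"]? 0.56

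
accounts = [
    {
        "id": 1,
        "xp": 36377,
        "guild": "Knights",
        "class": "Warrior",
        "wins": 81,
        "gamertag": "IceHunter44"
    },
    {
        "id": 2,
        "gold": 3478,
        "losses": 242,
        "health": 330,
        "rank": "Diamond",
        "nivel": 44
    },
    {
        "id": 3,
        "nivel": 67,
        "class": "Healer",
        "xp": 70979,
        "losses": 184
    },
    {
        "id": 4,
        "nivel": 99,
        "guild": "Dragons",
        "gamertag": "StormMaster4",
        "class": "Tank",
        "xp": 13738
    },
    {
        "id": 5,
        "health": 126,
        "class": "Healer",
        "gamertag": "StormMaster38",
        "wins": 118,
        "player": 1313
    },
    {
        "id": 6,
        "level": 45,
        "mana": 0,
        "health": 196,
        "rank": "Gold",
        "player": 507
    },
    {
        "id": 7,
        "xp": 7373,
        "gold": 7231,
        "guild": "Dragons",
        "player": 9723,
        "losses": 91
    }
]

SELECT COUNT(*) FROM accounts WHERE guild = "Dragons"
2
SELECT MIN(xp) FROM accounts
7373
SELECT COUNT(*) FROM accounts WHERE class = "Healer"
2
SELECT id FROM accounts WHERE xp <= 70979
[1, 3, 4, 7]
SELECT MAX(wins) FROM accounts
118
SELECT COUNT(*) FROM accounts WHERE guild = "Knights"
1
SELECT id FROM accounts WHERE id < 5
[1, 2, 3, 4]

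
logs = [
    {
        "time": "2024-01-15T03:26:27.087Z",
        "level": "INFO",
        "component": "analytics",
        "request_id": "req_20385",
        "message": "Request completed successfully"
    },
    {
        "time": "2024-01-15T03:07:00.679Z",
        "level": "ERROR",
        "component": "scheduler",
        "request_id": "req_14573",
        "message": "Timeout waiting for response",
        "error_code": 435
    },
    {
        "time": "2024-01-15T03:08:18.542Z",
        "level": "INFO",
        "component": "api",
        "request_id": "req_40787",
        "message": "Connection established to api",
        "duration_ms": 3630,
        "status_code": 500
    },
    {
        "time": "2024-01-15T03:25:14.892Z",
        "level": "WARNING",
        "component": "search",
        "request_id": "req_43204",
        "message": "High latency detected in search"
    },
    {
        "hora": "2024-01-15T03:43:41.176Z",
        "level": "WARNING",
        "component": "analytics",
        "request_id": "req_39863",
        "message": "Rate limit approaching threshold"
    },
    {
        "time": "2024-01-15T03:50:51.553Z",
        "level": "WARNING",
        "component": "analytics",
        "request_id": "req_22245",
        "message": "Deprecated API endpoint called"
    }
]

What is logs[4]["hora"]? "2024-01-15T03:43:41.176Z"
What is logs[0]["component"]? "analytics"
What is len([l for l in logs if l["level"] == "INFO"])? 2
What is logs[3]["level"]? "WARNING"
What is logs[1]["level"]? "ERROR"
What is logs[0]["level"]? "INFO"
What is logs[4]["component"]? "analytics"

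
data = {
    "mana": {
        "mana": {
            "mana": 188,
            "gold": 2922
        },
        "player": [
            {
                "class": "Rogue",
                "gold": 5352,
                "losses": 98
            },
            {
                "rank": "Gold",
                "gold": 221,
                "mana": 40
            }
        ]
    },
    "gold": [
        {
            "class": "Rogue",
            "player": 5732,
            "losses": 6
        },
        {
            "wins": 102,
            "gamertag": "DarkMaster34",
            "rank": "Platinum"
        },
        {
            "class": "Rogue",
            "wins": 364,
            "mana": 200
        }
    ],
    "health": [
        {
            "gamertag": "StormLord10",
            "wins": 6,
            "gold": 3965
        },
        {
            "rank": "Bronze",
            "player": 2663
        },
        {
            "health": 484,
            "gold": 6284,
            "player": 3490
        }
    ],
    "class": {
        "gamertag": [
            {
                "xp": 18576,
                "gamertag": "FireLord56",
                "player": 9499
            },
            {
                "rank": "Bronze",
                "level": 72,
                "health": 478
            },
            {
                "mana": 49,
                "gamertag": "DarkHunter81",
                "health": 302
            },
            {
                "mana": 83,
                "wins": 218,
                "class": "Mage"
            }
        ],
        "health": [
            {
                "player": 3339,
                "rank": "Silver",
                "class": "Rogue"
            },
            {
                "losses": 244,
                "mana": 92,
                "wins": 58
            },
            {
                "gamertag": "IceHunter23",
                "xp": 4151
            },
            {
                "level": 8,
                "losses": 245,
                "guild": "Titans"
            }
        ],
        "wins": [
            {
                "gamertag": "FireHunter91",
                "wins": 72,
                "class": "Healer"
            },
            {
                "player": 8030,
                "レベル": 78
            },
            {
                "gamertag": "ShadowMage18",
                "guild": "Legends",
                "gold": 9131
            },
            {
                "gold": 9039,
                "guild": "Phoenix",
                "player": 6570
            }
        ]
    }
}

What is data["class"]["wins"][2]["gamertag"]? "ShadowMage18"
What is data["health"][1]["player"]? 2663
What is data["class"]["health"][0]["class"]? "Rogue"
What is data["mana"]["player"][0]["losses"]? 98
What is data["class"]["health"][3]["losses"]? 245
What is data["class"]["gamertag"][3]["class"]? "Mage"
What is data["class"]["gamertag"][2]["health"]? 302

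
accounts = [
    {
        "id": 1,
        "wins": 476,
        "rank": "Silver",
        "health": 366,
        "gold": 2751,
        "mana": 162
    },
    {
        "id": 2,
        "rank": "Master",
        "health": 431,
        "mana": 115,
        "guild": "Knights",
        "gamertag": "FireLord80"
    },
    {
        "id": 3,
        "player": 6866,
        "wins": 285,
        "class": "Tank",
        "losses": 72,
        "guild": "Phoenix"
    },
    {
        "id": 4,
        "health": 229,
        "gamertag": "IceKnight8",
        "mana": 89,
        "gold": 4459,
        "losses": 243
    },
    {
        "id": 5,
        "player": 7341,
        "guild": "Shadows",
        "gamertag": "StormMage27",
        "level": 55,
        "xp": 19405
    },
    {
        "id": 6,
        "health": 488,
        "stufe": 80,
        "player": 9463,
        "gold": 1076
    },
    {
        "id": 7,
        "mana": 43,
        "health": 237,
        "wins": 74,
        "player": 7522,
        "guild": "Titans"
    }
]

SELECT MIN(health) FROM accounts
229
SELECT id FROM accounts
[1, 2, 3, 4, 5, 6, 7]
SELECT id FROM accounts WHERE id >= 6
[6, 7]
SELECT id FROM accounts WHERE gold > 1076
[1, 4]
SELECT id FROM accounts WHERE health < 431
[1, 4, 7]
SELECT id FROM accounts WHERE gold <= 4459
[1, 4, 6]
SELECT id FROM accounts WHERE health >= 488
[6]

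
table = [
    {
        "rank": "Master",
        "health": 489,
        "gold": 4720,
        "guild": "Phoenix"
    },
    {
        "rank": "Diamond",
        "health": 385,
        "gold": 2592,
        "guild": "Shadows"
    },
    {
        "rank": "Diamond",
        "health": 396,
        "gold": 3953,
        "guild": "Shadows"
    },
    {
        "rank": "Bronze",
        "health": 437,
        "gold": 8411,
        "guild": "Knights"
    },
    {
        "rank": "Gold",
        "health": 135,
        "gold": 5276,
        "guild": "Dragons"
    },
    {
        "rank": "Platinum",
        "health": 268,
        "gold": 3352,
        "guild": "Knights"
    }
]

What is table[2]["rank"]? "Diamond"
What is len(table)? 6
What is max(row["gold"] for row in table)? 8411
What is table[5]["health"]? 268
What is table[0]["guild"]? "Phoenix"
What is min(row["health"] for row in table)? 135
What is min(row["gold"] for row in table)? 2592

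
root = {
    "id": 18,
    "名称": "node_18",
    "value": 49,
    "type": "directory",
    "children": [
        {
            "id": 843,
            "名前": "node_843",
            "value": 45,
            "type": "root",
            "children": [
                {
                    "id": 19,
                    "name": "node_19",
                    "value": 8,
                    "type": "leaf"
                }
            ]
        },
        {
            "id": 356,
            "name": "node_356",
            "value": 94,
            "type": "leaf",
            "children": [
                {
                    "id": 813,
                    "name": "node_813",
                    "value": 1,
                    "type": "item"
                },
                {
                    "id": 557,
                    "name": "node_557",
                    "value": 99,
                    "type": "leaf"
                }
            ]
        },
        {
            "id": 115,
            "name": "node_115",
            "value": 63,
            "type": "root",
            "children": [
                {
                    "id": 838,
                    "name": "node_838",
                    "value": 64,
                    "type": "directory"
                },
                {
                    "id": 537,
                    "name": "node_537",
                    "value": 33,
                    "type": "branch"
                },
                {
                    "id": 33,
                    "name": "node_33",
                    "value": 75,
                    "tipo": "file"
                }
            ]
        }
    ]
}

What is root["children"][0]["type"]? "root"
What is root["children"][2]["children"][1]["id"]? 537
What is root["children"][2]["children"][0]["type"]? "directory"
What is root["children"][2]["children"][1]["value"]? 33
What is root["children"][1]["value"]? 94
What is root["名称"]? "node_18"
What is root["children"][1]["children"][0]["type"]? "item"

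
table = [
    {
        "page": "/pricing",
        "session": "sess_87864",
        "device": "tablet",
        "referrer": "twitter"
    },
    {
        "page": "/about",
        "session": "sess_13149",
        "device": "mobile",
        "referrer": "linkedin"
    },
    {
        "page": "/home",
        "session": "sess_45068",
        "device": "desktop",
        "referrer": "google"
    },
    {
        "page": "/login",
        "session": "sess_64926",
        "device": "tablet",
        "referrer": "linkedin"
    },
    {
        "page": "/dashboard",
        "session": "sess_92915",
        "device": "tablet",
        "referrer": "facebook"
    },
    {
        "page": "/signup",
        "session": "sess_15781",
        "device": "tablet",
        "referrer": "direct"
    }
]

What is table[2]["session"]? "sess_45068"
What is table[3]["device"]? "tablet"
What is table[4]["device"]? "tablet"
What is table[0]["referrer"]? "twitter"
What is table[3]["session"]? "sess_64926"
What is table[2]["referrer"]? "google"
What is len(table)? 6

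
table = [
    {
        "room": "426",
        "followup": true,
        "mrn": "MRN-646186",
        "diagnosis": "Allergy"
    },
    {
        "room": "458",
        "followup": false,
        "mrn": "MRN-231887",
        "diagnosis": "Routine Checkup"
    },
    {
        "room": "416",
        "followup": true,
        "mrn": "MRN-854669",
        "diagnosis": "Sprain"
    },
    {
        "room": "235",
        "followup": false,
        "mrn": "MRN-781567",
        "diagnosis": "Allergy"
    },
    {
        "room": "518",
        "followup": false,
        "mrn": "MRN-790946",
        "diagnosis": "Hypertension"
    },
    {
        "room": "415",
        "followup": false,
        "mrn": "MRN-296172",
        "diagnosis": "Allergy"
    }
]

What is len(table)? 6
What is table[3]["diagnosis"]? "Allergy"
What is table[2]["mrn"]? "MRN-854669"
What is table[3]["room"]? "235"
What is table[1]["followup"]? False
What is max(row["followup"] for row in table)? True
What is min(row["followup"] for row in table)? False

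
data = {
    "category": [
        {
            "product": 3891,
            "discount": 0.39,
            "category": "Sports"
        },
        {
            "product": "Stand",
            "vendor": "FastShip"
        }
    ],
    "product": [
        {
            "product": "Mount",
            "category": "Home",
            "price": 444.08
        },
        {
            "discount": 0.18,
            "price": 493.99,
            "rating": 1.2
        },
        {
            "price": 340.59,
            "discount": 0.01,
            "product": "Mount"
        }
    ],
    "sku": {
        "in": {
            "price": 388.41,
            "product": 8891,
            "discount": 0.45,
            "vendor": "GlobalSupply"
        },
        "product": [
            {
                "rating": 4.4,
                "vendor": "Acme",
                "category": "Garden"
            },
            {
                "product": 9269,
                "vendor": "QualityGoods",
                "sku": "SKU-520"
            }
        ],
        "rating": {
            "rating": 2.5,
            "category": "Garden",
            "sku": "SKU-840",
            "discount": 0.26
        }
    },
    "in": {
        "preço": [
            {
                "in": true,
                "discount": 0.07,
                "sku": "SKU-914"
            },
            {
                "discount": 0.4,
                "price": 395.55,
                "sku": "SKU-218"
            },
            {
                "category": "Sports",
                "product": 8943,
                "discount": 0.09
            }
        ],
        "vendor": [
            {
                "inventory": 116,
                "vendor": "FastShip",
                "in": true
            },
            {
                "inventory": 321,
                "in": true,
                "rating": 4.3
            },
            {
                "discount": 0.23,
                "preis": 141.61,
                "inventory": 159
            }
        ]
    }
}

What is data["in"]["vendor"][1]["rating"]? 4.3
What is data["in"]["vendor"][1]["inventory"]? 321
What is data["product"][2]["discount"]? 0.01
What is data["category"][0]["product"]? 3891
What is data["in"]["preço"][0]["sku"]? "SKU-914"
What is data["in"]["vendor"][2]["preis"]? 141.61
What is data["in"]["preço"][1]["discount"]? 0.4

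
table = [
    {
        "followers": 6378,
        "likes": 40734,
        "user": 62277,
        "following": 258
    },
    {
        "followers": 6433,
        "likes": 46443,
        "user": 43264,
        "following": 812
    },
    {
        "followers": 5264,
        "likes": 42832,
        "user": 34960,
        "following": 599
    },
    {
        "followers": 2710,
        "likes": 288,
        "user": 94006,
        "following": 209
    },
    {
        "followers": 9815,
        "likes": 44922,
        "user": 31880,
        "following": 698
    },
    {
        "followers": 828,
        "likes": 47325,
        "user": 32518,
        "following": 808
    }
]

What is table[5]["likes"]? 47325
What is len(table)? 6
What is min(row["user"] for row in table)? 31880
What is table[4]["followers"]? 9815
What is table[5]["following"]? 808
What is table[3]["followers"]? 2710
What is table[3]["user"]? 94006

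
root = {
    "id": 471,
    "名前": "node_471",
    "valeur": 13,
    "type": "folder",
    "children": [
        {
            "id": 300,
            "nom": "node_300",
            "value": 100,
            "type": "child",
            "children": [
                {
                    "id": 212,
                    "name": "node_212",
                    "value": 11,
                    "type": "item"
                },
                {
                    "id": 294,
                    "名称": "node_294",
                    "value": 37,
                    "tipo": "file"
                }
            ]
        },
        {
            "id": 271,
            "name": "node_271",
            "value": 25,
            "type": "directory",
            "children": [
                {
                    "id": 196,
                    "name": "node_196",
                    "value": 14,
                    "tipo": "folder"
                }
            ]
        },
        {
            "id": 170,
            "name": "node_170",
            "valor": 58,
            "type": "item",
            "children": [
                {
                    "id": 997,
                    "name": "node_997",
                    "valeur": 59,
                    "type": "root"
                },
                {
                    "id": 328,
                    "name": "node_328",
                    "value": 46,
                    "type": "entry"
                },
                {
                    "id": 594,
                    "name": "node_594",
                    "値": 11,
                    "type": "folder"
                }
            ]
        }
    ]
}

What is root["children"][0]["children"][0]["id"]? 212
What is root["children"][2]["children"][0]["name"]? "node_997"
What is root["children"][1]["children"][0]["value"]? 14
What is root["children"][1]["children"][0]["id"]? 196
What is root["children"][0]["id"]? 300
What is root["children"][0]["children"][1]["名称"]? "node_294"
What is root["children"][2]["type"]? "item"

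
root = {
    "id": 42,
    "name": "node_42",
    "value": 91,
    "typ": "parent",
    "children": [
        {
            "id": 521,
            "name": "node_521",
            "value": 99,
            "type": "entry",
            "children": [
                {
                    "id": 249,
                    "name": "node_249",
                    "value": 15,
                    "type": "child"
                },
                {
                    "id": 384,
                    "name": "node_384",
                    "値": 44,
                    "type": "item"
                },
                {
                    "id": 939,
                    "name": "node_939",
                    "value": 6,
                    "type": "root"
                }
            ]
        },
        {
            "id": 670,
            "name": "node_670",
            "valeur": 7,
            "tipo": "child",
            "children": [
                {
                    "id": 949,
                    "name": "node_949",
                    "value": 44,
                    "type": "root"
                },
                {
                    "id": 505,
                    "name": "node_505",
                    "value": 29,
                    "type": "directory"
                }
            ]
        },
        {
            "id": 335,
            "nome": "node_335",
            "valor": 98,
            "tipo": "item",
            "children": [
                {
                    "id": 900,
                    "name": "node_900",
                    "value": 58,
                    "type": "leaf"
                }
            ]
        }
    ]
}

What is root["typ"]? "parent"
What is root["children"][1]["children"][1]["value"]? 29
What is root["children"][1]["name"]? "node_670"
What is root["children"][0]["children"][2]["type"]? "root"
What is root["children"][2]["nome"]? "node_335"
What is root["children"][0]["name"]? "node_521"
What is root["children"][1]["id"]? 670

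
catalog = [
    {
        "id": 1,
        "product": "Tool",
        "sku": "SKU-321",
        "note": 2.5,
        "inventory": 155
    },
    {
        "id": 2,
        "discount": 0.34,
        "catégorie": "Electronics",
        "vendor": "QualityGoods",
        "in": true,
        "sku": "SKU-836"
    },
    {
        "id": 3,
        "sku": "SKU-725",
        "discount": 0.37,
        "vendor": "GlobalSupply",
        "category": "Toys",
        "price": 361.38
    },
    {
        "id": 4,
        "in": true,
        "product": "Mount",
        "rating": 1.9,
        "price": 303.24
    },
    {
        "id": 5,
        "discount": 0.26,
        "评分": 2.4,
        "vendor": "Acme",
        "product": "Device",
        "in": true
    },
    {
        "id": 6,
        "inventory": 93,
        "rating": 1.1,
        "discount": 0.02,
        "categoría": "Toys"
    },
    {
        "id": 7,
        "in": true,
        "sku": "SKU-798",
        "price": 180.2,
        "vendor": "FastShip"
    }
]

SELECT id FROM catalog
[1, 2, 3, 4, 5, 6, 7]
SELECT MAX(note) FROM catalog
2.5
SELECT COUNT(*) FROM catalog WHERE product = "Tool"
1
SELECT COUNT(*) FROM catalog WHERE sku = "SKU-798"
1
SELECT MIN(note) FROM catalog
2.5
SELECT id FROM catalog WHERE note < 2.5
[]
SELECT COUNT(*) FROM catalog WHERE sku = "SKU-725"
1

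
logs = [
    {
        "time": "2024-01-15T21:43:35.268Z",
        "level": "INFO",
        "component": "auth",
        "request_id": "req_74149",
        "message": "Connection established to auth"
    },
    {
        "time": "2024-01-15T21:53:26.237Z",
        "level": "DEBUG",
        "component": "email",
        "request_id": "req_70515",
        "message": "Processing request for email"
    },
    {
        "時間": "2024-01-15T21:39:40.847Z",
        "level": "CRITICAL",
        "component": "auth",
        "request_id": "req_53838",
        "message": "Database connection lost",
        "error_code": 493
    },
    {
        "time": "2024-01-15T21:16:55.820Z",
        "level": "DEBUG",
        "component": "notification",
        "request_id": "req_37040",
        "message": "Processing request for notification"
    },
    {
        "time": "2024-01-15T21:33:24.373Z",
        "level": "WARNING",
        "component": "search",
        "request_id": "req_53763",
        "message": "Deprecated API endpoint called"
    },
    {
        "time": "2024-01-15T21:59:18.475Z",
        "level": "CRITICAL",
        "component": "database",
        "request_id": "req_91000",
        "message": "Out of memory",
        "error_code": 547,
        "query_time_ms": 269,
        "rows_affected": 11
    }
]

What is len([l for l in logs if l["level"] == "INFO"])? 1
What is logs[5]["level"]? "CRITICAL"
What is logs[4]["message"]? "Deprecated API endpoint called"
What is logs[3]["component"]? "notification"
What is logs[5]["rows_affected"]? 11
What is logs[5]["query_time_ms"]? 269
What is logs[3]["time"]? "2024-01-15T21:16:55.820Z"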